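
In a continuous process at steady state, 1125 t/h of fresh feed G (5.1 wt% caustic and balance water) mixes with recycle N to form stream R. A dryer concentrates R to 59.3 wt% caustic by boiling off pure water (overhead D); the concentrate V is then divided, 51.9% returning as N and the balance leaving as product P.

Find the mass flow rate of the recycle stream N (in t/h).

104.4 t/h

Overall caustic balance (none leaves overhead): caustic in fresh feed = caustic in product, i.e. 1125×0.051 = (1−0.519)·V·0.593.
V = 57.375/(0.593×0.481) = 201.15 t/h.
Recycle N = 0.519×201.15 = 104.4 t/h.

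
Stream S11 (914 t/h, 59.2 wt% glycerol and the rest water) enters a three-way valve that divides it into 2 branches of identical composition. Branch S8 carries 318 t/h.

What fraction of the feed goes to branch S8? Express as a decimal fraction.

Fraction to S8 = 318/914 = 0.3479.

0.348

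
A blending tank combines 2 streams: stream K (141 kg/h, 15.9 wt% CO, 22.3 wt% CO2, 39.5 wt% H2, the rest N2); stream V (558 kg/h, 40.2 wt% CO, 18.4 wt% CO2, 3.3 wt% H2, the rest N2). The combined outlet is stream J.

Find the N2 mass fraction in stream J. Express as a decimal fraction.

Total flow out = 141 + 558 = 699 kg/h.
N2 in = 141×0.223 + 558×0.381 = 244.04 kg/h.
N2 mass fraction in J = 244.04/699 = 0.3491.

0.3491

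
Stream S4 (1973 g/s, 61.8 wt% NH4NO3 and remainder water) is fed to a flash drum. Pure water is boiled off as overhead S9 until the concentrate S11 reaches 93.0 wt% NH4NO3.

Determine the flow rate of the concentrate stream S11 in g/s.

1311 g/s

NH4NO3 is conserved: 1973×0.618 = 1219.3 g/s all reports to the concentrate.
Concentrate = 1219.3/(target fraction) = 1311.1 g/s.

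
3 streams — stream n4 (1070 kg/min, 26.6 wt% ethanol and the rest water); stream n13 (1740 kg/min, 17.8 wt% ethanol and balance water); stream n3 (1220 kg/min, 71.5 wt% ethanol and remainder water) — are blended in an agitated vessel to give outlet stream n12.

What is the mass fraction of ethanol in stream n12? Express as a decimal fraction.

Total flow out = 1070 + 1740 + 1220 = 4030 kg/min.
ethanol in = 1070×0.266 + 1740×0.178 + 1220×0.715 = 1466.6 kg/min.
ethanol mass fraction in n12 = 1466.6/4030 = 0.3639.

0.3639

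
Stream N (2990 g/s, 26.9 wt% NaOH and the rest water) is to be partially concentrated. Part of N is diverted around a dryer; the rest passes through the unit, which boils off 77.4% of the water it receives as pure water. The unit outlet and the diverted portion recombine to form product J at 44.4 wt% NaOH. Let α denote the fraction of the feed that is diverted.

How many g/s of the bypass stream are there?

907.1 g/s

All 2990×0.269 = 804.31 g/s of NaOH reaches J, so J = 804.31/0.444 = 1811.5 g/s and vapour = 1178.5 g/s.
The evaporator receives (1−α)·2990 of feed at 0.731 water and removes 0.774 of that water:
0.774×0.731×(1−α)×2990 = 1178.5
(1−α) = 1178.5/1691.7 = 0.6966;  α = 0.3034.
Bypass flow = 0.3034×2990 = 907.1 g/s.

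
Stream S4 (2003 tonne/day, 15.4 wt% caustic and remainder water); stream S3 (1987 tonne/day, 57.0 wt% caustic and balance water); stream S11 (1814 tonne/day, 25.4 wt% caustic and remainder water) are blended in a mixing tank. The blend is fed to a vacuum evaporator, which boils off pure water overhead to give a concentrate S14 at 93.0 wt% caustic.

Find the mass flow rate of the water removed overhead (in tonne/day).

3759 tonne/day

caustic entering = 2003×0.154 + 1987×0.570 + 1814×0.254 = 1901.8 tonne/day.
All caustic reports to S14, so S14 = 1901.8/0.930 = 2045 tonne/day.
Total feed = 5804 tonne/day; overhead = 5804 − 2045 = 3759 tonne/day.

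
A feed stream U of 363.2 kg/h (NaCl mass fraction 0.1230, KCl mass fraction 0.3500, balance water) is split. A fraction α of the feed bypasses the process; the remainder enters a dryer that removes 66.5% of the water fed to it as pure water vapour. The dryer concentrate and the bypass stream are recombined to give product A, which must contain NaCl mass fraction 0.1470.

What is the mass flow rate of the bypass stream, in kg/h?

194 kg/h

All 363.2×0.123 = 44.674 kg/h of NaCl reaches A, so A = 44.674/0.147 = 303.9 kg/h and vapour = 59.298 kg/h.
The evaporator receives (1−α)·363.2 of feed at 0.527 water and removes 0.665 of that water:
0.665×0.527×(1−α)×363.2 = 59.298
(1−α) = 59.298/127.29 = 0.4659;  α = 0.5341.
Bypass flow = 0.5341×363.2 = 194 kg/h.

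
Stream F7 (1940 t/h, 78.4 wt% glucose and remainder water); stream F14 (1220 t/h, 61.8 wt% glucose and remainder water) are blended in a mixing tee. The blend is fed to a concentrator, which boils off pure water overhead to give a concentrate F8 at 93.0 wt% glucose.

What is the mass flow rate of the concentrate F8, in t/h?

2446 t/h

glucose entering = 1940×0.784 + 1220×0.618 = 2274.9 t/h.
All glucose reports to F8, so F8 = 2274.9/0.930 = 2446.2 t/h.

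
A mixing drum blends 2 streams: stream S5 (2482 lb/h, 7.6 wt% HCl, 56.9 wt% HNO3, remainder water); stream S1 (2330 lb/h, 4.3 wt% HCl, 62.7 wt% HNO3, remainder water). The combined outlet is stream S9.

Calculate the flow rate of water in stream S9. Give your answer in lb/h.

1650 lb/h

water out = water in = 2482×0.355 + 2330×0.330 = 1650 lb/h.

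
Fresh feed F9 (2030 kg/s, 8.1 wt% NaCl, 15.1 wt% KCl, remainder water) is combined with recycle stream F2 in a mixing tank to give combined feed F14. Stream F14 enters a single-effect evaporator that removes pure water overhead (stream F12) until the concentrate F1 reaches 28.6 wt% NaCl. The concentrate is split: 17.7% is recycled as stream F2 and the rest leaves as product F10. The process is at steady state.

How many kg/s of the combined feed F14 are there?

2154 kg/s

Overall NaCl balance (none leaves overhead): NaCl in fresh feed = NaCl in product, i.e. 2030×0.081 = (1−0.177)·F1·0.286.
F1 = 164.43/(0.286×0.823) = 698.58 kg/s.
Recycle F2 = 0.177×698.58 = 123.65 kg/s.
Combined feed F14 = 2030 + 123.65 = 2153.6 kg/s.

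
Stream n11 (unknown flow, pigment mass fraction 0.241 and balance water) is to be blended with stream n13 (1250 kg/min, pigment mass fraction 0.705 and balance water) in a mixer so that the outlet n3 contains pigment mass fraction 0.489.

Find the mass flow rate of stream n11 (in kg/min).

1089 kg/min

Let n11 be the unknown flow. Total out = 1250 + n11.
pigment balance: 881.25 + 0.241·n11 = 0.489·(1250 + n11)
(0.241 − 0.489)·n11 = 0.489×1250 − 881.25 = -270
n11 = -270 / -0.248 = 1088.7 kg/min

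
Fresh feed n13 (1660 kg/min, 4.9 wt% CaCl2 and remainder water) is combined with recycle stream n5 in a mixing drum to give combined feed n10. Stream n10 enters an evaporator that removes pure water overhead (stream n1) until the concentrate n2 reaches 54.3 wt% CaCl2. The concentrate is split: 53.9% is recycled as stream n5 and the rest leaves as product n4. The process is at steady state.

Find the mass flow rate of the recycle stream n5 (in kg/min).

Overall CaCl2 balance (none leaves overhead): CaCl2 in fresh feed = CaCl2 in product, i.e. 1660×0.049 = (1−0.539)·n2·0.543.
n2 = 81.34/(0.543×0.461) = 324.94 kg/min.
Recycle n5 = 0.539×324.94 = 175.14 kg/min.

175.1 kg/min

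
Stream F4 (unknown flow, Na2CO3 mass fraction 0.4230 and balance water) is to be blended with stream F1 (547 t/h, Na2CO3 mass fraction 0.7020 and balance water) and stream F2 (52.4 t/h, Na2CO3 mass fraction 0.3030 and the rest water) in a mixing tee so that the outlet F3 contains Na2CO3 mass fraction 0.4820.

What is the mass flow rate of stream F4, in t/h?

1881 t/h

Let F4 be the unknown flow. Total out = 599.4 + F4.
Na2CO3 balance: 399.87 + 0.423·F4 = 0.482·(599.4 + F4)
(0.423 − 0.482)·F4 = 0.482×599.4 − 399.87 = -110.96
F4 = -110.96 / -0.059 = 1880.7 t/h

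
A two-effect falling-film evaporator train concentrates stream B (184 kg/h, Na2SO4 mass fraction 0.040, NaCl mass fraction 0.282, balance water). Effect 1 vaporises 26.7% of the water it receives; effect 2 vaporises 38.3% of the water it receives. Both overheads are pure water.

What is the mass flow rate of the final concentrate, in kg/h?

115.7 kg/h

water in feed = 184×0.678 = 124.75 kg/h.
After stage 1: water left = (1−0.267)×124.75 = 91.443; stream total = 150.69 kg/h.
After stage 2: water left = (1−0.383)×91.443 = 56.42; final concentrate = 115.67 kg/h.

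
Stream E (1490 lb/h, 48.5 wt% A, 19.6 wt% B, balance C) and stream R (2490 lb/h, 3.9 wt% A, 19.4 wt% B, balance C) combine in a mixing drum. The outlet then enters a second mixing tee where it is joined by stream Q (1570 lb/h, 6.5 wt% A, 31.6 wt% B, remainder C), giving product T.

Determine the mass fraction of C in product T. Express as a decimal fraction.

Overall, product flow = 5550 lb/h.
C in = 1490×0.319 + 2490×0.767 + 1570×0.619 = 3357 lb/h.
C fraction in T = 0.605.

0.605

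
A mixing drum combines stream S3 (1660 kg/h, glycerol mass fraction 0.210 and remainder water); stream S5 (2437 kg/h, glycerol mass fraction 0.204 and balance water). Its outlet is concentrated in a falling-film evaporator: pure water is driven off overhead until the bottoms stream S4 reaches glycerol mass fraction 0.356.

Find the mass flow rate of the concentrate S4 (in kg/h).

2376 kg/h

glycerol entering = 1660×0.210 + 2437×0.204 = 845.75 kg/h.
All glycerol reports to S4, so S4 = 845.75/0.356 = 2375.7 kg/h.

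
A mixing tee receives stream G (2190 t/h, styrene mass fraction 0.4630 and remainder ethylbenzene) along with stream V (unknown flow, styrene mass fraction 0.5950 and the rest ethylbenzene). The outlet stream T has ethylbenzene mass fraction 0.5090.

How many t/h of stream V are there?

Let V be the unknown flow. Total out = 2190 + V.
ethylbenzene balance: 1176 + 0.405·V = 0.509·(2190 + V)
(0.405 − 0.509)·V = 0.509×2190 − 1176 = -61.32
V = -61.32 / -0.104 = 589.62 t/h

589.6 t/h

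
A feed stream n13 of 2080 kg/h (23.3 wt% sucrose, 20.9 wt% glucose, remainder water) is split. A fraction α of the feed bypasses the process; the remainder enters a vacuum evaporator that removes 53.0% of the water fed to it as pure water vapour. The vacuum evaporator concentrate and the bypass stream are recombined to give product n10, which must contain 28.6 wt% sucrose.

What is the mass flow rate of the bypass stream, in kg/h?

All 2080×0.233 = 484.64 kg/h of sucrose reaches n10, so n10 = 484.64/0.286 = 1694.5 kg/h and vapour = 385.45 kg/h.
The evaporator receives (1−α)·2080 of feed at 0.558 water and removes 0.530 of that water:
0.530×0.558×(1−α)×2080 = 385.45
(1−α) = 385.45/615.14 = 0.6266;  α = 0.3734.
Bypass flow = 0.3734×2080 = 776.64 kg/h.

776.6 kg/h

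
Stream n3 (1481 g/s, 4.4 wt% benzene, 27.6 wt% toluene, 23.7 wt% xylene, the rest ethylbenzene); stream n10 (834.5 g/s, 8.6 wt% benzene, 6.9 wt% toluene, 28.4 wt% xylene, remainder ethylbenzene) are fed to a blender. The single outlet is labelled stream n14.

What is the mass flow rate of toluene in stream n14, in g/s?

466.3 g/s

toluene out = toluene in = 1481×0.276 + 834.5×0.069 = 466.34 g/s.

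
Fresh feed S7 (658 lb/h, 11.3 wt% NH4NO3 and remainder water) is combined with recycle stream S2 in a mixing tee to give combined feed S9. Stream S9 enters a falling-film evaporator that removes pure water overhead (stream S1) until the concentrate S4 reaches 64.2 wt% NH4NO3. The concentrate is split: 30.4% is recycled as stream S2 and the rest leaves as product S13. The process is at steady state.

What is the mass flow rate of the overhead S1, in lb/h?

542.2 lb/h

Overall NH4NO3 balance (none leaves overhead): NH4NO3 in fresh feed = NH4NO3 in product, i.e. 658×0.113 = (1−0.304)·S4·0.642.
S4 = 74.354/(0.642×0.696) = 166.4 lb/h.
Recycle S2 = 0.304×166.4 = 50.586 lb/h.
Combined feed S9 = 658 + 50.586 = 708.59 lb/h.
Overhead S1 = S9 − S4 = 708.59 − 166.4 = 542.18 lb/h.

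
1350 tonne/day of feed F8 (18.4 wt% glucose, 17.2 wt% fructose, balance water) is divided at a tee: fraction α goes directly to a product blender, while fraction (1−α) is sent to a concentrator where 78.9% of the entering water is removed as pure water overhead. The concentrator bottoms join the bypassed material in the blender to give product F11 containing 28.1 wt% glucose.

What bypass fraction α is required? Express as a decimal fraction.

0.321

All 1350×0.184 = 248.4 tonne/day of glucose reaches F11, so F11 = 248.4/0.281 = 883.99 tonne/day and vapour = 466.01 tonne/day.
The evaporator receives (1−α)·1350 of feed at 0.644 water and removes 0.789 of that water:
0.789×0.644×(1−α)×1350 = 466.01
(1−α) = 466.01/685.96 = 0.6794;  α = 0.3206.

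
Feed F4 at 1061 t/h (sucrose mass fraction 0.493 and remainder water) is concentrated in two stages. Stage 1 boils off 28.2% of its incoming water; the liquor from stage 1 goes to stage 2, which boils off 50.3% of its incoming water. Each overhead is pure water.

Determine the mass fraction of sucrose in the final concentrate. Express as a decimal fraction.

water in feed = 1061×0.507 = 537.93 t/h.
After stage 1: water left = (1−0.282)×537.93 = 386.23; stream total = 909.3 t/h.
After stage 2: water left = (1−0.503)×386.23 = 191.96; final concentrate = 715.03 t/h.
sucrose fraction = 523.07/715.03 = 0.732.

0.732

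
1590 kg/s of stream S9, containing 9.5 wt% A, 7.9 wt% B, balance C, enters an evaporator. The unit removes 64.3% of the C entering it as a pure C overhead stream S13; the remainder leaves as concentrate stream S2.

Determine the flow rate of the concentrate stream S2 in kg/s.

C entering = 1590×0.826 = 1313.3 kg/s; overhead removed = 0.643×1313.3 = 844.48 kg/s.
Concentrate = 1590 − 844.48 = 745.52 kg/s.

745.5 kg/s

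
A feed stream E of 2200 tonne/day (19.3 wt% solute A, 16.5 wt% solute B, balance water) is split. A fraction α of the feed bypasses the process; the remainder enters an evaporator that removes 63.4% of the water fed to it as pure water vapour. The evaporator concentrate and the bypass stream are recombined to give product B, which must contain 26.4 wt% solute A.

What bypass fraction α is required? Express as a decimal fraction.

All 2200×0.193 = 424.6 tonne/day of solute A reaches B, so B = 424.6/0.264 = 1608.3 tonne/day and vapour = 591.67 tonne/day.
The evaporator receives (1−α)·2200 of feed at 0.642 water and removes 0.634 of that water:
0.634×0.642×(1−α)×2200 = 591.67
(1−α) = 591.67/895.46 = 0.6607;  α = 0.3393.

0.339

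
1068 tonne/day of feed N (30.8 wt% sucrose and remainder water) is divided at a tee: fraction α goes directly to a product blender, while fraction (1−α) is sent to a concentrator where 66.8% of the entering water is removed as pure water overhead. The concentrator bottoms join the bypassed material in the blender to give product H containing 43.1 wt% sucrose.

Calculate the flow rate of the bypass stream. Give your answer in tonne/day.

408.6 tonne/day

All 1068×0.308 = 328.94 tonne/day of sucrose reaches H, so H = 328.94/0.431 = 763.21 tonne/day and vapour = 304.79 tonne/day.
The evaporator receives (1−α)·1068 of feed at 0.692 water and removes 0.668 of that water:
0.668×0.692×(1−α)×1068 = 304.79
(1−α) = 304.79/493.69 = 0.6174;  α = 0.3826.
Bypass flow = 0.3826×1068 = 408.65 tonne/day.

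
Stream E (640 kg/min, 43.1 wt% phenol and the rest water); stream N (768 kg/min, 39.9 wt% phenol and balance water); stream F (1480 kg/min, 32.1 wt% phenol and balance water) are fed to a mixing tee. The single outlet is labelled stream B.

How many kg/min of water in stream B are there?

water out = water in = 640×0.569 + 768×0.601 + 1480×0.679 = 1830.6 kg/min.

1831 kg/min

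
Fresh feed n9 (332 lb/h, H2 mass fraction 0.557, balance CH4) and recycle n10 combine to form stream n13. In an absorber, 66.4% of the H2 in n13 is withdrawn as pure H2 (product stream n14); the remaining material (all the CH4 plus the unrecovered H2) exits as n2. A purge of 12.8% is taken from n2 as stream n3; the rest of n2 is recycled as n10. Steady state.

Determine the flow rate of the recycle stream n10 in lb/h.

1079 lb/h

CH4 enters only via n9 and leaves only via the purge: 332×0.443 = 0.128×(CH4 in n2), and the absorber passes all CH4, so CH4 in n13 = CH4 in n2 = 1149 lb/h.
H2 in n13: m_A = 332×0.557 + (1−0.128)·(1−0.664)·m_A, so m_A = 184.92/0.7070 = 261.56 lb/h.
n2 = (1−0.664)×261.56 + 1149 = 1236.9 lb/h.
Recycle n10 = (1−0.128)×1236.9 = 1078.6 lb/h.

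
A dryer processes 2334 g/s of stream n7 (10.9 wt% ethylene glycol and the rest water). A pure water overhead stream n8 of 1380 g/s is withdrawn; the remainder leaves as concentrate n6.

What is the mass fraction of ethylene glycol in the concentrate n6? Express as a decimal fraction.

0.267

ethylene glycol is not removed: 2334×0.109 = 254.41 g/s of ethylene glycol enters n6.
Concentrate = 2334 − 1380 = 954 g/s.
Mass fraction = 254.41/954 = 0.267.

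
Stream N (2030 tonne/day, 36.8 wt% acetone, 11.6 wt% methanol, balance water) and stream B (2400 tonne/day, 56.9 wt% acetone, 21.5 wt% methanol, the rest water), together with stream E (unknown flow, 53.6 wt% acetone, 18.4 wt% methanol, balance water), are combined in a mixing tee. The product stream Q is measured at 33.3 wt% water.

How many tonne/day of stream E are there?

Let E be the unknown flow. Total out = 4430 + E.
water balance: 1565.9 + 0.280·E = 0.333·(4430 + E)
(0.280 − 0.333)·E = 0.333×4430 − 1565.9 = -90.69
E = -90.69 / -0.053 = 1711.1 tonne/day

1711 tonne/day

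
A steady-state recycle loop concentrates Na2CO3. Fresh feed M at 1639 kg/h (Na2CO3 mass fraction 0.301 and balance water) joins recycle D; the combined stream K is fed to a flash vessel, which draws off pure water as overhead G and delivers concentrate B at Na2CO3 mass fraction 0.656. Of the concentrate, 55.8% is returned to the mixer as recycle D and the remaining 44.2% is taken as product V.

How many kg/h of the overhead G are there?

Overall Na2CO3 balance (none leaves overhead): Na2CO3 in fresh feed = Na2CO3 in product, i.e. 1639×0.301 = (1−0.558)·B·0.656.
B = 493.34/(0.656×0.442) = 1701.5 kg/h.
Recycle D = 0.558×1701.5 = 949.41 kg/h.
Combined feed K = 1639 + 949.41 = 2588.4 kg/h.
Overhead G = K − B = 2588.4 − 1701.5 = 886.96 kg/h.

887 kg/h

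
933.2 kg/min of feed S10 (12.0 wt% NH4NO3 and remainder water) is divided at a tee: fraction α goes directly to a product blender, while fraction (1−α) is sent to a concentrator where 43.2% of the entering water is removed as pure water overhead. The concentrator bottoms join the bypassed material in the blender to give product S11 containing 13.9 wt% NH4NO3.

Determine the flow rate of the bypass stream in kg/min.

All 933.2×0.120 = 111.98 kg/min of NH4NO3 reaches S11, so S11 = 111.98/0.139 = 805.64 kg/min and vapour = 127.56 kg/min.
The evaporator receives (1−α)·933.2 of feed at 0.880 water and removes 0.432 of that water:
0.432×0.880×(1−α)×933.2 = 127.56
(1−α) = 127.56/354.77 = 0.3596;  α = 0.6404.
Bypass flow = 0.6404×933.2 = 597.66 kg/min.

597.7 kg/min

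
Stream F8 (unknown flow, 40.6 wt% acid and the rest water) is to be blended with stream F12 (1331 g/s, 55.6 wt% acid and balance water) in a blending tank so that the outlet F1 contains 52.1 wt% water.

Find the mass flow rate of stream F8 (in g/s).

Let F8 be the unknown flow. Total out = 1331 + F8.
water balance: 590.96 + 0.594·F8 = 0.521·(1331 + F8)
(0.594 − 0.521)·F8 = 0.521×1331 − 590.96 = 102.49
F8 = 102.49 / 0.073 = 1403.9 g/s

1404 g/s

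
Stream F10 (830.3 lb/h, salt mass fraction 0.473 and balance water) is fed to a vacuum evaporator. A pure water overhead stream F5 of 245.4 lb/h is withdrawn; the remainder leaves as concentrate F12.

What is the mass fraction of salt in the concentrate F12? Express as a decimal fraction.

salt is not removed: 830.3×0.473 = 392.73 lb/h of salt enters F12.
Concentrate = 830.3 − 245.4 = 584.9 lb/h.
Mass fraction = 392.73/584.9 = 0.671.

0.671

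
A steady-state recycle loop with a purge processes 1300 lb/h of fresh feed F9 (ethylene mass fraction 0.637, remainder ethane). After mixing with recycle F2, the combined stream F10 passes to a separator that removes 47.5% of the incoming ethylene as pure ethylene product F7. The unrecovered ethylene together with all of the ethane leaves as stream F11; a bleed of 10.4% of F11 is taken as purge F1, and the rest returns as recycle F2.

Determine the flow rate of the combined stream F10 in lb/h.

6101 lb/h

ethane enters only via F9 and leaves only via the purge: 1300×0.363 = 0.104×(ethane in F11), and the separator passes all ethane, so ethane in F10 = ethane in F11 = 4537.5 lb/h.
ethylene in F10: m_A = 1300×0.637 + (1−0.104)·(1−0.475)·m_A, so m_A = 828.1/0.5296 = 1563.6 lb/h.
F10 = 1563.6 + 4537.5 = 6101.1 lb/h.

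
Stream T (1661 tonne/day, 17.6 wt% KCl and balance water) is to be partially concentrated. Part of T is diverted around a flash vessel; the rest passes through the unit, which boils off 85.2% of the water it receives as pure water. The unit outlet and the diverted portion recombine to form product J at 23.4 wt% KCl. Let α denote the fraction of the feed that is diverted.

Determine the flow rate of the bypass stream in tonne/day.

All 1661×0.176 = 292.34 tonne/day of KCl reaches J, so J = 292.34/0.234 = 1249.3 tonne/day and vapour = 411.7 tonne/day.
The evaporator receives (1−α)·1661 of feed at 0.824 water and removes 0.852 of that water:
0.852×0.824×(1−α)×1661 = 411.7
(1−α) = 411.7/1166.1 = 0.3531;  α = 0.6469.
Bypass flow = 0.6469×1661 = 1074.6 tonne/day.

1075 tonne/day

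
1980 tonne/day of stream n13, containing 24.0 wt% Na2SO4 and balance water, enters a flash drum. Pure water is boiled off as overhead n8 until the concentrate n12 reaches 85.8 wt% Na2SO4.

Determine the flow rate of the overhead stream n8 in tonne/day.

Na2SO4 is conserved: 1980×0.240 = 475.2 tonne/day all reports to the concentrate.
Concentrate = 475.2/(target fraction) = 553.85 tonne/day.
Overhead = 1980 − 553.85 = 1426.2 tonne/day.

1426 tonne/day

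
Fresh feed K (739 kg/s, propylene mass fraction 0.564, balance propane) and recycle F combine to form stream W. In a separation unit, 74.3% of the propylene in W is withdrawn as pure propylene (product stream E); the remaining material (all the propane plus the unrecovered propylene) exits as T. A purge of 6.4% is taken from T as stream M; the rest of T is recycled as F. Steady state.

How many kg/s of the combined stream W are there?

5583 kg/s

propane enters only via K and leaves only via the purge: 739×0.436 = 0.064×(propane in T), and the separation unit passes all propane, so propane in W = propane in T = 5034.4 kg/s.
propylene in W: m_A = 739×0.564 + (1−0.064)·(1−0.743)·m_A, so m_A = 416.8/0.7594 = 548.81 kg/s.
W = 548.81 + 5034.4 = 5583.3 kg/s.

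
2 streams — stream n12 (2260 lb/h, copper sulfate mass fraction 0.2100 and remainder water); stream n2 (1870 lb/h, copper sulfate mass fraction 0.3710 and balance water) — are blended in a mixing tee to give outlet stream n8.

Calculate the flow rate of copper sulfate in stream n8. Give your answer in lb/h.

1168 lb/h

copper sulfate out = copper sulfate in = 2260×0.210 + 1870×0.371 = 1168.4 lb/h.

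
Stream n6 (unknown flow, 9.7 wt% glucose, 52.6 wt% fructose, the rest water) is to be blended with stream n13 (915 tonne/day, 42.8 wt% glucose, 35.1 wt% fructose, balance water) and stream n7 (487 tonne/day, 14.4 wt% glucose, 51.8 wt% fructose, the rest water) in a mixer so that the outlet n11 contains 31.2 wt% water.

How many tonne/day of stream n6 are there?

1086 tonne/day

Let n6 be the unknown flow. Total out = 1402 + n6.
water balance: 366.82 + 0.377·n6 = 0.312·(1402 + n6)
(0.377 − 0.312)·n6 = 0.312×1402 − 366.82 = 70.603
n6 = 70.603 / 0.065 = 1086.2 tonne/day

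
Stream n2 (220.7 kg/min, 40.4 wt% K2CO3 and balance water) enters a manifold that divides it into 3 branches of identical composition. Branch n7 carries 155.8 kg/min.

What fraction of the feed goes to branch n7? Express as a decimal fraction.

0.706

Fraction to n7 = 155.8/220.7 = 0.7059.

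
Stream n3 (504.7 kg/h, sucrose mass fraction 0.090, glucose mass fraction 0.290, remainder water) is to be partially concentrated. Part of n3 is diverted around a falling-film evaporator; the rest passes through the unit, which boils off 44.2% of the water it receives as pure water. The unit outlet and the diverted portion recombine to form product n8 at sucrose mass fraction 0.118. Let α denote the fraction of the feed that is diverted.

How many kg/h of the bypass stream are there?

67.69 kg/h

All 504.7×0.090 = 45.423 kg/h of sucrose reaches n8, so n8 = 45.423/0.118 = 384.94 kg/h and vapour = 119.76 kg/h.
The evaporator receives (1−α)·504.7 of feed at 0.620 water and removes 0.442 of that water:
0.442×0.620×(1−α)×504.7 = 119.76
(1−α) = 119.76/138.31 = 0.8659;  α = 0.1341.
Bypass flow = 0.1341×504.7 = 67.686 kg/h.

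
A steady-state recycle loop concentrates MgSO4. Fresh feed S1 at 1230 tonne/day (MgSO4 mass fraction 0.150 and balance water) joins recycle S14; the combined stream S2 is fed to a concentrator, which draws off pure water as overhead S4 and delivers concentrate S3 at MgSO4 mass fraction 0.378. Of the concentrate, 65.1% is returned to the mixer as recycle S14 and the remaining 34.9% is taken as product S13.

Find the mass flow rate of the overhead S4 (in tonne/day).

741.9 tonne/day

Overall MgSO4 balance (none leaves overhead): MgSO4 in fresh feed = MgSO4 in product, i.e. 1230×0.150 = (1−0.651)·S3·0.378.
S3 = 184.5/(0.378×0.349) = 1398.6 tonne/day.
Recycle S14 = 0.651×1398.6 = 910.46 tonne/day.
Combined feed S2 = 1230 + 910.46 = 2140.5 tonne/day.
Overhead S4 = S2 − S3 = 2140.5 − 1398.6 = 741.9 tonne/day.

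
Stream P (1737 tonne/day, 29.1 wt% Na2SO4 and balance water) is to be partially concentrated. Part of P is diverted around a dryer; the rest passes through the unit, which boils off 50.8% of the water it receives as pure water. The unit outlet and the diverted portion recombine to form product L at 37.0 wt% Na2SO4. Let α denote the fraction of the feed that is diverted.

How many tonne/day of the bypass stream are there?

All 1737×0.291 = 505.47 tonne/day of Na2SO4 reaches L, so L = 505.47/0.370 = 1366.1 tonne/day and vapour = 370.87 tonne/day.
The evaporator receives (1−α)·1737 of feed at 0.709 water and removes 0.508 of that water:
0.508×0.709×(1−α)×1737 = 370.87
(1−α) = 370.87/625.62 = 0.5928;  α = 0.4072.
Bypass flow = 0.4072×1737 = 707.29 tonne/day.

707.3 tonne/day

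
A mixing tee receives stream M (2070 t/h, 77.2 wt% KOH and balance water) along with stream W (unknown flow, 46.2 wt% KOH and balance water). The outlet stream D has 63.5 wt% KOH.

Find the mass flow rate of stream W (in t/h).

Let W be the unknown flow. Total out = 2070 + W.
KOH balance: 1598 + 0.462·W = 0.635·(2070 + W)
(0.462 − 0.635)·W = 0.635×2070 − 1598 = -283.59
W = -283.59 / -0.173 = 1639.2 t/h

1639 t/h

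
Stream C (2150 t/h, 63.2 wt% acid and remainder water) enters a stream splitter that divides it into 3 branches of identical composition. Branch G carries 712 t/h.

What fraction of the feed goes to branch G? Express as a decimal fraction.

Fraction to G = 712/2150 = 0.3312.

0.331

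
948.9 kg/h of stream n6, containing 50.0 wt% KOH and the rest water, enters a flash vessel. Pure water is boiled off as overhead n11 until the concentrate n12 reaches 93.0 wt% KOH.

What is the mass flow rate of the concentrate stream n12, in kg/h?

510.2 kg/h

KOH is conserved: 948.9×0.500 = 474.45 kg/h all reports to the concentrate.
Concentrate = 474.45/(target fraction) = 510.16 kg/h.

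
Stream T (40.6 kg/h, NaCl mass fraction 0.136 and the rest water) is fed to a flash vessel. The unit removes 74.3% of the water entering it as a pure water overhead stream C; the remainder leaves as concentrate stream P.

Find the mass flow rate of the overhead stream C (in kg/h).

water entering = 40.6×0.864 = 35.078 kg/h; overhead removed = 0.743×35.078 = 26.063 kg/h.

26.06 kg/h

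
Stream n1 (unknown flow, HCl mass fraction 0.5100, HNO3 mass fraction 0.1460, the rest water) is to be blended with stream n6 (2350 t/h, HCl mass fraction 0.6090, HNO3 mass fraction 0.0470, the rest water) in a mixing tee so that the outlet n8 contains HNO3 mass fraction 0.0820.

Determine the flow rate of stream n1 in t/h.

Let n1 be the unknown flow. Total out = 2350 + n1.
HNO3 balance: 110.45 + 0.146·n1 = 0.082·(2350 + n1)
(0.146 − 0.082)·n1 = 0.082×2350 − 110.45 = 82.25
n1 = 82.25 / 0.064 = 1285.2 t/h

1285 t/h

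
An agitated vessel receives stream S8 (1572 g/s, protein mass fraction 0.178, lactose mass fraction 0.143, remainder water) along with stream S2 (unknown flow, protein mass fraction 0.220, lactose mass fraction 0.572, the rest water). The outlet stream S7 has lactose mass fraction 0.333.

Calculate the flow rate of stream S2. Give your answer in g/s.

Let S2 be the unknown flow. Total out = 1572 + S2.
lactose balance: 224.8 + 0.572·S2 = 0.333·(1572 + S2)
(0.572 − 0.333)·S2 = 0.333×1572 − 224.8 = 298.68
S2 = 298.68 / 0.239 = 1249.7 g/s

1250 g/s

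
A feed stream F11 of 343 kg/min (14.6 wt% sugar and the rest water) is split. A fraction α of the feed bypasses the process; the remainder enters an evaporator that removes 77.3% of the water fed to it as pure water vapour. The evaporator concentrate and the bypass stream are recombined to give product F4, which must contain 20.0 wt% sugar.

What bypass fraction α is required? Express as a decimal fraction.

0.591

All 343×0.146 = 50.078 kg/min of sugar reaches F4, so F4 = 50.078/0.200 = 250.39 kg/min and vapour = 92.61 kg/min.
The evaporator receives (1−α)·343 of feed at 0.854 water and removes 0.773 of that water:
0.773×0.854×(1−α)×343 = 92.61
(1−α) = 92.61/226.43 = 0.4090;  α = 0.5910.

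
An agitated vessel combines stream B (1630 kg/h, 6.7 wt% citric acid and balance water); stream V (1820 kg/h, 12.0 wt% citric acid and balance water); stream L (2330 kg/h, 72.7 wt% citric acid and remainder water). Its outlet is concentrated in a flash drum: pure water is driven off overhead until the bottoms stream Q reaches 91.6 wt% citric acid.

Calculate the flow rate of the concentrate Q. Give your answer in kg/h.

citric acid entering = 1630×0.067 + 1820×0.120 + 2330×0.727 = 2021.5 kg/h.
All citric acid reports to Q, so Q = 2021.5/0.916 = 2206.9 kg/h.

2207 kg/h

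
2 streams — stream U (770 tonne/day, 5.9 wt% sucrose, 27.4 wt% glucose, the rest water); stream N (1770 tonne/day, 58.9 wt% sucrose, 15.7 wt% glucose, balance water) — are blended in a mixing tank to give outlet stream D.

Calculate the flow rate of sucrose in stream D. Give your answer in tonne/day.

1088 tonne/day

sucrose out = sucrose in = 770×0.059 + 1770×0.589 = 1088 tonne/day.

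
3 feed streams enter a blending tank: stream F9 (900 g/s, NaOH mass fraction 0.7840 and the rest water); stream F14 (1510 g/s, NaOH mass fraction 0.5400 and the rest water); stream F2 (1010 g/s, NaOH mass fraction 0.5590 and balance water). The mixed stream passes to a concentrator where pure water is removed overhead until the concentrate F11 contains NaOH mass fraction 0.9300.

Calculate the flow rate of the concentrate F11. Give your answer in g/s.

2243 g/s

NaOH entering = 900×0.784 + 1510×0.540 + 1010×0.559 = 2085.6 g/s.
All NaOH reports to F11, so F11 = 2085.6/0.930 = 2242.6 g/s.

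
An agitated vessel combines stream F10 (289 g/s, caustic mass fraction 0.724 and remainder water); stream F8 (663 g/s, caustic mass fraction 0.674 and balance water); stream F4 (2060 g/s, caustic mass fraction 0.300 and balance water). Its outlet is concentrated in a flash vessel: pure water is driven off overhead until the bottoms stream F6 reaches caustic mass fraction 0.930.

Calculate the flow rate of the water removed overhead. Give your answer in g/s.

caustic entering = 289×0.724 + 663×0.674 + 2060×0.300 = 1274.1 g/s.
All caustic reports to F6, so F6 = 1274.1/0.930 = 1370 g/s.
Total feed = 3012 g/s; overhead = 3012 − 1370 = 1642 g/s.

1642 g/s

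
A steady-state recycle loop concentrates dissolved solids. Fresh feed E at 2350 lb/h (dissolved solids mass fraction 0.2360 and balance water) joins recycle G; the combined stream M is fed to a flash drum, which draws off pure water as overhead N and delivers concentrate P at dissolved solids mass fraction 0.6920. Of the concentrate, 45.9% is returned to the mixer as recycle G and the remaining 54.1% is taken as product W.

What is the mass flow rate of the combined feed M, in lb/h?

3030 lb/h

Overall dissolved solids balance (none leaves overhead): dissolved solids in fresh feed = dissolved solids in product, i.e. 2350×0.236 = (1−0.459)·P·0.692.
P = 554.6/(0.692×0.541) = 1481.4 lb/h.
Recycle G = 0.459×1481.4 = 679.97 lb/h.
Combined feed M = 2350 + 679.97 = 3030 lb/h.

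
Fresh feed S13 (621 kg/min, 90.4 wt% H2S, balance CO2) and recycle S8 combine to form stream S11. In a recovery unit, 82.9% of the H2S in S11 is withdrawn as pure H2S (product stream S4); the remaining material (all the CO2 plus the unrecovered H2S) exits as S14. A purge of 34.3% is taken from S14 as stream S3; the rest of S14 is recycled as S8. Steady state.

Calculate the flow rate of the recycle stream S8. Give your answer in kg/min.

CO2 enters only via S13 and leaves only via the purge: 621×0.096 = 0.343×(CO2 in S14), and the recovery unit passes all CO2, so CO2 in S11 = CO2 in S14 = 173.81 kg/min.
H2S in S11: m_A = 621×0.904 + (1−0.343)·(1−0.829)·m_A, so m_A = 561.38/0.8877 = 632.44 kg/min.
S14 = (1−0.829)×632.44 + 173.81 = 281.95 kg/min.
Recycle S8 = (1−0.343)×281.95 = 185.24 kg/min.

185.2 kg/min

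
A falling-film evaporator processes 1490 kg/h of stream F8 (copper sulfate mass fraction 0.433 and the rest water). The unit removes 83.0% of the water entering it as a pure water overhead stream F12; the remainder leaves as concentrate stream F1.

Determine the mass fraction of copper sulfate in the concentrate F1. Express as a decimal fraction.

0.818

copper sulfate is not removed: 1490×0.433 = 645.17 kg/h of copper sulfate enters F1.
water entering = 1490×0.567 = 844.83 kg/h; overhead removed = 0.830×844.83 = 701.21 kg/h.
Concentrate = 1490 − 701.21 = 788.79 kg/h.
Mass fraction = 645.17/788.79 = 0.818.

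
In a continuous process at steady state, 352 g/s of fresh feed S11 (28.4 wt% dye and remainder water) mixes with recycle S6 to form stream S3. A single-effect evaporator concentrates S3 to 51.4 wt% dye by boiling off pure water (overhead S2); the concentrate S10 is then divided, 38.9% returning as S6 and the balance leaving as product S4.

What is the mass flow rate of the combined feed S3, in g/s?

Overall dye balance (none leaves overhead): dye in fresh feed = dye in product, i.e. 352×0.284 = (1−0.389)·S10·0.514.
S10 = 99.968/(0.514×0.611) = 318.31 g/s.
Recycle S6 = 0.389×318.31 = 123.82 g/s.
Combined feed S3 = 352 + 123.82 = 475.82 g/s.

475.8 g/s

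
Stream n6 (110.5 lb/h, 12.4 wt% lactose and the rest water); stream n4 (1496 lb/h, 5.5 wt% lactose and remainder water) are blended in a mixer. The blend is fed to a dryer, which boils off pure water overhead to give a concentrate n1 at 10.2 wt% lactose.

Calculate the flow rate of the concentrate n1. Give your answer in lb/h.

lactose entering = 110.5×0.124 + 1496×0.055 = 95.982 lb/h.
All lactose reports to n1, so n1 = 95.982/0.102 = 941 lb/h.

941 lb/h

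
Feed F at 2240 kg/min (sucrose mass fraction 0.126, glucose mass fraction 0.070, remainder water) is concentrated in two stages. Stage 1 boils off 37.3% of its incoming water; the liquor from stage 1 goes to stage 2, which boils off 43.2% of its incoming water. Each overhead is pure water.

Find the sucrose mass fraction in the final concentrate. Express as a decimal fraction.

0.261

water in feed = 2240×0.804 = 1801 kg/min.
After stage 1: water left = (1−0.373)×1801 = 1129.2; stream total = 1568.2 kg/min.
After stage 2: water left = (1−0.432)×1129.2 = 641.39; final concentrate = 1080.4 kg/min.
sucrose fraction = 282.24/1080.4 = 0.261.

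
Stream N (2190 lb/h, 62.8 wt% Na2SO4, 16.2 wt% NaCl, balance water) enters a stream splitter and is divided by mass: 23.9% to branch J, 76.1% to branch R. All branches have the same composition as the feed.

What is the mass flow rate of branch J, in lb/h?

523.4 lb/h

Branch J flow = 0.239×2190 = 523.41 lb/h.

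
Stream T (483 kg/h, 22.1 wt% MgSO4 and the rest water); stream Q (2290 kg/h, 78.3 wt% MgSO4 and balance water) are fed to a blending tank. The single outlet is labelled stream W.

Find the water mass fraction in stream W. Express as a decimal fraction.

Total flow out = 483 + 2290 = 2773 kg/h.
water in = 483×0.779 + 2290×0.217 = 873.19 kg/h.
water mass fraction in W = 873.19/2773 = 0.315.

0.315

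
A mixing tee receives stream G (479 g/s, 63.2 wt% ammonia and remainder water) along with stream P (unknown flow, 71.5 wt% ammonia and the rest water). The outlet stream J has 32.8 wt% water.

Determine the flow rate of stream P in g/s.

445.6 g/s

Let P be the unknown flow. Total out = 479 + P.
water balance: 176.27 + 0.285·P = 0.328·(479 + P)
(0.285 − 0.328)·P = 0.328×479 − 176.27 = -19.16
P = -19.16 / -0.043 = 445.58 g/s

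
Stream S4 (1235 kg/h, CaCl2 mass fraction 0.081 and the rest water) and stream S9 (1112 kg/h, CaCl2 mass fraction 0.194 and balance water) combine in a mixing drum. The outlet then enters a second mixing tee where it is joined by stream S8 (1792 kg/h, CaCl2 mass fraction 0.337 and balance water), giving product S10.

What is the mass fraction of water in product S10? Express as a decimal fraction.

Overall, product flow = 4139 kg/h.
water in = 1235×0.919 + 1112×0.806 + 1792×0.663 = 3219.3 kg/h.
water fraction in S10 = 0.778.

0.778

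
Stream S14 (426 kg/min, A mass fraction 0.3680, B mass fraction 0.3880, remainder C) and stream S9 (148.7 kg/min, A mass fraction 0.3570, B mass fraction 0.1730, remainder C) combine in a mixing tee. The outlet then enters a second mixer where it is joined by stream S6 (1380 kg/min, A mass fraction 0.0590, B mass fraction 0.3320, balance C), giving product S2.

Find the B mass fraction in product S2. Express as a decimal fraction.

0.3321

Overall, product flow = 1954.7 kg/min.
B in = 426×0.388 + 148.7×0.173 + 1380×0.332 = 649.17 kg/min.
B fraction in S2 = 0.3321.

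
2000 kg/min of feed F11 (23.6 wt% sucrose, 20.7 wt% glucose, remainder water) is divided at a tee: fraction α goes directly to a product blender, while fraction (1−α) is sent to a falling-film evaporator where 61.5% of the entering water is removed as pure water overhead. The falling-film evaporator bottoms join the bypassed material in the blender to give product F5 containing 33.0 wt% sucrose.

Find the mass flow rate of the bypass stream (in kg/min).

All 2000×0.236 = 472 kg/min of sucrose reaches F5, so F5 = 472/0.330 = 1430.3 kg/min and vapour = 569.7 kg/min.
The evaporator receives (1−α)·2000 of feed at 0.557 water and removes 0.615 of that water:
0.615×0.557×(1−α)×2000 = 569.7
(1−α) = 569.7/685.11 = 0.8315;  α = 0.1685.
Bypass flow = 0.1685×2000 = 336.92 kg/min.

336.9 kg/min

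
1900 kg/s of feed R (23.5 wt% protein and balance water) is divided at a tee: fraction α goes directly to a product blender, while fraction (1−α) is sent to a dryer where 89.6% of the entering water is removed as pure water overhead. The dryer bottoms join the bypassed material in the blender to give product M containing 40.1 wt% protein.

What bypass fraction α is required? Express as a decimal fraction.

0.396

All 1900×0.235 = 446.5 kg/s of protein reaches M, so M = 446.5/0.401 = 1113.5 kg/s and vapour = 786.53 kg/s.
The evaporator receives (1−α)·1900 of feed at 0.765 water and removes 0.896 of that water:
0.896×0.765×(1−α)×1900 = 786.53
(1−α) = 786.53/1302.3 = 0.6039;  α = 0.3961.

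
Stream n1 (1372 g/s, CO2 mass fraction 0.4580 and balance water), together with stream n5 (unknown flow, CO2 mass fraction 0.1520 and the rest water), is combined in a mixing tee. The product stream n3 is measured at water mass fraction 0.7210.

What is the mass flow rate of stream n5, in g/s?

1934 g/s

Let n5 be the unknown flow. Total out = 1372 + n5.
water balance: 743.62 + 0.848·n5 = 0.721·(1372 + n5)
(0.848 − 0.721)·n5 = 0.721×1372 − 743.62 = 245.59
n5 = 245.59 / 0.127 = 1933.8 g/s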